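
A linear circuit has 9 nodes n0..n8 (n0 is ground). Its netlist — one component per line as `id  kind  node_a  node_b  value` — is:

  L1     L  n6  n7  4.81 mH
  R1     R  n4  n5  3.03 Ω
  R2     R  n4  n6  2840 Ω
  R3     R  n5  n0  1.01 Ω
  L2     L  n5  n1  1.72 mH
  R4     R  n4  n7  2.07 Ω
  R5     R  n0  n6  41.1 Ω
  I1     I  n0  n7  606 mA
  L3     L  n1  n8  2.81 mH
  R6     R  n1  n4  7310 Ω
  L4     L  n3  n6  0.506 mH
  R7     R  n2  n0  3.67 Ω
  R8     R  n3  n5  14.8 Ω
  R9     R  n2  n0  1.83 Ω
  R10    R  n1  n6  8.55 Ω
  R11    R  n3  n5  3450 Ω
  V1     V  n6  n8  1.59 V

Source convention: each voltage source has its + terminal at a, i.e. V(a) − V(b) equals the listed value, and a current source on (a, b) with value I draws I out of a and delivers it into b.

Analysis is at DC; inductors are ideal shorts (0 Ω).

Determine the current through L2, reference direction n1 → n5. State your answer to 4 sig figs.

0.1340 A

Element admittances at DC:
  L1: short n6↔n7 (DC inductor)
  Y(R1) = 0.3300 S between n4,n5
  Y(R2) = 0.0003521 S between n4,n6
  Y(R3) = 0.9901 S between n5,n0
  L2: short n5↔n1 (DC inductor)
  Y(R4) = 0.4831 S between n4,n7
  Y(R5) = 0.02433 S between n0,n6
  I1: injects 0.606 A into n7 (from n0)
  L3: short n1↔n8 (DC inductor)
  Y(R6) = 0.0001368 S between n1,n4
  L4: short n3↔n6 (DC inductor)
  Y(R7) = 0.2725 S between n2,n0
  Y(R8) = 0.06757 S between n3,n5
  Y(R9) = 0.5464 S between n2,n0
  Y(R10) = 0.1170 S between n1,n6
  Y(R11) = 0.0002899 S between n3,n5
  V1: constraint V(n6)−V(n8) = 1.59
Assemble and solve the 13×13 MNA system:
  V(n1)=0.5592  V(n2)=0.000  V(n3)=2.149  V(n4)=1.504  V(n5)=0.5592  V(n6)=2.149  V(n7)=2.149  V(n8)=0.5592
  i(L1)=-0.2943  i(L2)=-0.1340  i(L3)=0.05208  i(L4)=-0.1079  i(V1)=-0.05208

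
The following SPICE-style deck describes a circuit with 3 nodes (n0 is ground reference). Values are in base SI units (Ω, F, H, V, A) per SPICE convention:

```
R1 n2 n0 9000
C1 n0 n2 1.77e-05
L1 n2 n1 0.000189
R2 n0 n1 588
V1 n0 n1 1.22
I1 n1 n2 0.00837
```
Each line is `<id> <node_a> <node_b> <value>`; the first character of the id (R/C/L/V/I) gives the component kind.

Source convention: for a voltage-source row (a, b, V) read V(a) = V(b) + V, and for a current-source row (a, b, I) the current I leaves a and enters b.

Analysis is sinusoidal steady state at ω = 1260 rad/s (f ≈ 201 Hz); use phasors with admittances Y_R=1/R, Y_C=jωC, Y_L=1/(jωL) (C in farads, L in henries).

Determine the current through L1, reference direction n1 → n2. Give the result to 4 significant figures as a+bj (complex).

Apply KCL at each of the 2 non-ground nodes and solve the resulting linear system.
Node n1: branches {L1, R2, V1, I1} → V_1 = -1.220+0.000j
Node n2: branches {R1, C1, L1, I1} → V_2 = -1.227+0.002037j
Source currents: i(V1)=-0.002257-0.02735j

-0.008552-0.02735j A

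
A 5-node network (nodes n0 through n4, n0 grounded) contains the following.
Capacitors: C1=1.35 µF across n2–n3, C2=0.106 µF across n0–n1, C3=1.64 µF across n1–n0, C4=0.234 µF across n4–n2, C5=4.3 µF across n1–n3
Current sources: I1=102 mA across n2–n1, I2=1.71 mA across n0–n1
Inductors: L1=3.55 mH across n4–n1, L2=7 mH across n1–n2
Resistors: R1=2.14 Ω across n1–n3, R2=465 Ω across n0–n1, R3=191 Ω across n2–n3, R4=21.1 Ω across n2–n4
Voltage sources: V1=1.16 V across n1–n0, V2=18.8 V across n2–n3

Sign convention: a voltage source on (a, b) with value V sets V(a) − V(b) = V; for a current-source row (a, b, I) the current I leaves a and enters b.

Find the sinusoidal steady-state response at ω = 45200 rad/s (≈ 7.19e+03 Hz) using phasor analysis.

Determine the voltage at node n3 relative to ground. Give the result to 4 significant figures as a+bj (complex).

MNA unknowns: 4 node voltages V₁..V_4 plus 2 source currents (V1, V2)
C1: Y=0.000+0.06102j on G[2,3]
I1: z[2]−=0.102, z[1]+=0.102
C2: Y=0.000+0.004791j on G[0,1]
L1: Y=0.000-0.006232j on G[4,1]
L2: Y=0.000-0.003161j on G[1,2]
R1: Y=0.4673+0.000j on G[1,3]
C3: Y=0.000+0.07413j on G[1,0]
R2: Y=0.002151+0.000j on G[0,1]
C4: Y=0.000+0.01058j on G[4,2]
R3: Y=0.005236+0.000j on G[2,3]
R4: Y=0.04739+0.000j on G[2,4]
C5: Y=0.000+0.1944j on G[1,3]
I2: z[0]−=0.00171, z[1]+=0.00171
V1: row V1−V0=1.16, i_V1 at 1,0
V2: row V2−V3=18.8, i_V2 at 2,3
solve → V1=1.160+0.000j, V2=19.87+0.4145j, V3=1.073+0.4145j, V4=20.04+2.860j
aux → i_V1=-0.0007846-0.09155j, i_V2=-0.2196-0.9704j

1.073+0.4145j V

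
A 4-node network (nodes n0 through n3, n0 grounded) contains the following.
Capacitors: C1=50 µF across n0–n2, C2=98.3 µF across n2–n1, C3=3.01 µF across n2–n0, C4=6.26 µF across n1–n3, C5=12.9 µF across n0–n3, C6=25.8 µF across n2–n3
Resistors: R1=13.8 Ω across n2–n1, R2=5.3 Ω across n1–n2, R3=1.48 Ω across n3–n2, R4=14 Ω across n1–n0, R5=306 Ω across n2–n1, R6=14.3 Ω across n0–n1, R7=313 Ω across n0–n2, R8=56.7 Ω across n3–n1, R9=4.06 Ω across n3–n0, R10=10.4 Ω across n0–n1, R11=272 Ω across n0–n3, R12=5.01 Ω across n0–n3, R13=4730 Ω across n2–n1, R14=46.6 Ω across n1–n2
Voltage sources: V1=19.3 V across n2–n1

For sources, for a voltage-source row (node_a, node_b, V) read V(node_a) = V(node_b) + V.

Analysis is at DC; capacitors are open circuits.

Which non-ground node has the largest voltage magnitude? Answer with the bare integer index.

1

Apply KCL at each of the 3 non-ground nodes and solve the resulting linear system.
Node n1: branches {R1, C2, C4, R2, R4, R5, R6, R8, R10, R13, R14, V1} → V_1 = -10.11
Node n2: branches {C1, R1, C2, C3, R2, R3, R5, R7, C6, R13, R14, V1} → V_2 = 9.189
Node n3: branches {C4, R3, C5, R8, R9, R11, C6, R12} → V_3 = 5.276
Source currents: i(V1)=-8.194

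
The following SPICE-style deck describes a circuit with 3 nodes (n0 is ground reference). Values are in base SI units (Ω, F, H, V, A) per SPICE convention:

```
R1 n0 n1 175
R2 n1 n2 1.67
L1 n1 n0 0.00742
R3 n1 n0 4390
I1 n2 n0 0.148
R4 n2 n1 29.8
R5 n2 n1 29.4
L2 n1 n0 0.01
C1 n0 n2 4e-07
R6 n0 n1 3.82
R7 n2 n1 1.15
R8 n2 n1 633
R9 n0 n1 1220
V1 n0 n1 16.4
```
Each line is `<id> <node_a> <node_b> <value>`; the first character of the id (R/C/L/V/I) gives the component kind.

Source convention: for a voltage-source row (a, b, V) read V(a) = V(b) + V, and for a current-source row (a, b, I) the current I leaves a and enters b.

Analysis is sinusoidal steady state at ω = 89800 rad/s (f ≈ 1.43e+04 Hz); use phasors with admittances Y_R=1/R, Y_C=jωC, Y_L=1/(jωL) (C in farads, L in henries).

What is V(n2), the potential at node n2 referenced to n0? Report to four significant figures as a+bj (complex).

MNA unknowns: 2 node voltages V₁..V_2 plus 1 source current (V1)
R1: Y=0.005714+0.000j on G[0,1]
R2: Y=0.5988+0.000j on G[1,2]
L1: Y=0.000-0.001501j on G[1,0]
R3: Y=0.0002278+0.000j on G[1,0]
I1: z[2]−=0.148, z[0]+=0.148
R4: Y=0.03356+0.000j on G[2,1]
R5: Y=0.03401+0.000j on G[2,1]
L2: Y=0.000-0.001114j on G[1,0]
C1: Y=0.000+0.03592j on G[0,2]
R6: Y=0.2618+0.000j on G[0,1]
R7: Y=0.8696+0.000j on G[2,1]
R8: Y=0.001580+0.000j on G[2,1]
R9: Y=0.0008197+0.000j on G[0,1]
V1: row V0−V1=16.4, i_V1 at 0,1
solve → V1=-16.40+0.000j, V2=-16.49+0.3852j
aux → i_V1=-4.270-0.5493j

-16.49+0.3852j V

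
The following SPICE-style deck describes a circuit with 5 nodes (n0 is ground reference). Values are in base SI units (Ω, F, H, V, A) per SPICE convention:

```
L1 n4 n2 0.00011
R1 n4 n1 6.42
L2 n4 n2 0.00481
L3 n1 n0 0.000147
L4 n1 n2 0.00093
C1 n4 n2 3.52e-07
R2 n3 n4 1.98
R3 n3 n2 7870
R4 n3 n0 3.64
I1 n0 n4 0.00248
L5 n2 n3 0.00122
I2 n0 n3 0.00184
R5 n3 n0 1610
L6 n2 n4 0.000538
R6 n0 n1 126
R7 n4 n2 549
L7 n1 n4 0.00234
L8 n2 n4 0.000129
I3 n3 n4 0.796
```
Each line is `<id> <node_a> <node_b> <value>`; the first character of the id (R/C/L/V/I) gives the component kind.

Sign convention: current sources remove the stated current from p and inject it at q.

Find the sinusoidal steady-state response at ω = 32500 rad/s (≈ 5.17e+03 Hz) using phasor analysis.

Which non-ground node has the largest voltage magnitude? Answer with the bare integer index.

Apply KCL at each of the 4 non-ground nodes and solve the resulting linear system.
Node n1: branches {R1, L3, L4, R6, L7} → V_1 = 0.2686+0.4972j
Node n2: branches {L1, L2, L4, C1, R3, L5, L6, R7, L8} → V_2 = 0.8993+0.3574j
Node n3: branches {R2, R3, R4, L5, I2, R5, I3} → V_3 = -0.3700+0.1898j
Node n4: branches {L1, R1, L2, C1, R2, I1, L6, R7, L7, L8, I3} → V_4 = 0.9920+0.3567j

4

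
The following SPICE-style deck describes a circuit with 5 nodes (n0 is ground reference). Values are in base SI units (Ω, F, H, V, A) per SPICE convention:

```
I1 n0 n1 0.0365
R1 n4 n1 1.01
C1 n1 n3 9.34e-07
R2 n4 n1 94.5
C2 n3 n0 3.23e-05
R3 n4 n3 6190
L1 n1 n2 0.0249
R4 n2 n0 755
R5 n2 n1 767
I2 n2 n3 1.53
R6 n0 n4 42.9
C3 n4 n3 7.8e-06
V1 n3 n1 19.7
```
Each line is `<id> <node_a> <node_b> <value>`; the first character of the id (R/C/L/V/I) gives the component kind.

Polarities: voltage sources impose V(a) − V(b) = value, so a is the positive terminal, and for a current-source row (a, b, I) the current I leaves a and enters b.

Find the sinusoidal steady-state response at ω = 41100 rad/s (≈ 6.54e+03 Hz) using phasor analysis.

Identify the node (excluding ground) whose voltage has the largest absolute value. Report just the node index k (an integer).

2

Apply KCL at each of the 4 non-ground nodes and solve the resulting linear system.
Node n1: branches {I1, R1, C1, R2, L1, R5, V1} → V_1 = -19.59-0.8547j
Node n2: branches {L1, R4, R5, I2} → V_2 = -522.5-187.4j
Node n3: branches {C1, C2, R3, I2, C3, V1} → V_3 = 0.1053-0.8547j
Node n4: branches {R1, R2, R3, R6, C3} → V_4 = -17.42+4.651j
Source currents: i(V1)=-1.373-6.514j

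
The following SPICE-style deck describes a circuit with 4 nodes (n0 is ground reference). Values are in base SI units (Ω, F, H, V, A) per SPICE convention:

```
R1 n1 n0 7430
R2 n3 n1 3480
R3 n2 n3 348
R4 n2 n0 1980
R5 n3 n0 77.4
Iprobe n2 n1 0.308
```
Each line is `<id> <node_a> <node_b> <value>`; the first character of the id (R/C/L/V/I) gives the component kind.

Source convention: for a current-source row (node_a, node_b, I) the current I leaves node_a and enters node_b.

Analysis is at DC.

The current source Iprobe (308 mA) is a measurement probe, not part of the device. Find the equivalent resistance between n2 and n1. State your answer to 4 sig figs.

Element admittances at DC:
  Y(R1) = 0.0001346 S between n1,n0
  Y(R2) = 0.0002874 S between n3,n1
  Y(R3) = 0.002874 S between n2,n3
  Y(R4) = 0.0005051 S between n2,n0
  Y(R5) = 0.01292 S between n3,n0
  Iprobe: injects 0.308 A into n1 (from n2)
Assemble and solve the 3×3 MNA system:
  V(n1)=727.3  V(n2)=-94.46  V(n3)=-3.884

R_eq = 2668. Ω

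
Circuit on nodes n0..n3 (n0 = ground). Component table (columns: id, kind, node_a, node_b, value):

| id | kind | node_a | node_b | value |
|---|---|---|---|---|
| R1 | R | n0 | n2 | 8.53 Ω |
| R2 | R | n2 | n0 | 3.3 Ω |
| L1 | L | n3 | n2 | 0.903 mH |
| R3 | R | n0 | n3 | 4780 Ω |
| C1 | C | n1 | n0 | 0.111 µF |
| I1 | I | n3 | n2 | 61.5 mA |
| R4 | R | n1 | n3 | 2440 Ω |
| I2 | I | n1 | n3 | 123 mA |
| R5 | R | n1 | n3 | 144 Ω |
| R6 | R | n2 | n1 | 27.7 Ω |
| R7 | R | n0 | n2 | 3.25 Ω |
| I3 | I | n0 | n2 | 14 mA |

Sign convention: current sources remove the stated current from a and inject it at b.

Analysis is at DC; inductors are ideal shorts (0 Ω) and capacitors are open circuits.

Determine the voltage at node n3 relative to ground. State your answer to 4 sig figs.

MNA unknowns: 3 node voltages V₁..V_3 plus 1 source current (L1)
R1: Y=0.1172 on G[0,2]
R2: Y=0.3030 on G[2,0]
L1: row V3−V2=0, i_L1 at 3,2
R3: Y=0.0002092 on G[0,3]
C1: Y=0.000 on G[1,0]
I1: z[3]−=0.0615, z[2]+=0.0615
R4: Y=0.0004098 on G[1,3]
I2: z[1]−=0.123, z[3]+=0.123
R5: Y=0.006944 on G[1,3]
R6: Y=0.03610 on G[2,1]
R7: Y=0.3077 on G[0,2]
I3: z[0]−=0.014, z[2]+=0.014
solve → V1=-2.811, V2=0.01923, V3=0.01923
aux → i_L1=0.04068

0.01923 V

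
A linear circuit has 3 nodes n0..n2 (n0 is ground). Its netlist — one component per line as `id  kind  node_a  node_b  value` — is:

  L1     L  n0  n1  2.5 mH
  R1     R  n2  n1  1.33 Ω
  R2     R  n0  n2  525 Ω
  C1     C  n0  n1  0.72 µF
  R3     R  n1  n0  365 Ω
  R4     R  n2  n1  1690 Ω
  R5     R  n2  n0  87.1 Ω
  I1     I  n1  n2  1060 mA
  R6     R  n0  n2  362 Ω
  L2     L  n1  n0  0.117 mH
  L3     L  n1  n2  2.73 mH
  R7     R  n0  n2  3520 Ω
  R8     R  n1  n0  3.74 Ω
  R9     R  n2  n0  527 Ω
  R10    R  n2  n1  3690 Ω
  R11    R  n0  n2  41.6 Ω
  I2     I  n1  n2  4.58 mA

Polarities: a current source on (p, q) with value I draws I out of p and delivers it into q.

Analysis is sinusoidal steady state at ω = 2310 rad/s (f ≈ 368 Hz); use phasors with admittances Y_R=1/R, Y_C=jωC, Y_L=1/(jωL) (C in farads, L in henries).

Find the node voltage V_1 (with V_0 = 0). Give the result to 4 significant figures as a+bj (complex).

MNA unknowns: 2 node voltages V₁..V_2
L1: Y=0.000-0.1732j on G[0,1]
R1: Y=0.7519+0.000j on G[2,1]
R2: Y=0.001905+0.000j on G[0,2]
C1: Y=0.000+0.001663j on G[0,1]
R3: Y=0.002740+0.000j on G[1,0]
R4: Y=0.0005917+0.000j on G[2,1]
R5: Y=0.01148+0.000j on G[2,0]
I1: z[1]−=1.06, z[2]+=1.06
R6: Y=0.002762+0.000j on G[0,2]
L2: Y=0.000-3.700j on G[1,0]
L3: Y=0.000-0.1586j on G[1,2]
R7: Y=0.0002841+0.000j on G[0,2]
R8: Y=0.2674+0.000j on G[1,0]
R9: Y=0.001898+0.000j on G[2,0]
R10: Y=0.0002710+0.000j on G[2,1]
R11: Y=0.02404+0.000j on G[0,2]
I2: z[1]−=0.00458, z[2]+=0.00458
solve → V1=0.001670-0.01422j, V2=1.289+0.2433j

0.001670-0.01422j V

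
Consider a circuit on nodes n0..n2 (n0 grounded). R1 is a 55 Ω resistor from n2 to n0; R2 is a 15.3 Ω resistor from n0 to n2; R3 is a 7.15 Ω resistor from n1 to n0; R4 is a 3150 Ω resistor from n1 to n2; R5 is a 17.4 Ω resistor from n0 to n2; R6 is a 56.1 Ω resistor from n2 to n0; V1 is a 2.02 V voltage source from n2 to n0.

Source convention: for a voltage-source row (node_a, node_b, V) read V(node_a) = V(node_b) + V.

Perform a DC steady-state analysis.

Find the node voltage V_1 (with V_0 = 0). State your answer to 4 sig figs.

Apply KCL at each of the 2 non-ground nodes and solve the resulting linear system.
Node n1: branches {R3, R4} → V_1 = 0.004575
Node n2: branches {R1, R2, R4, R5, R6, V1} → V_2 = 2.020
Source currents: i(V1)=-0.3215

0.004575 V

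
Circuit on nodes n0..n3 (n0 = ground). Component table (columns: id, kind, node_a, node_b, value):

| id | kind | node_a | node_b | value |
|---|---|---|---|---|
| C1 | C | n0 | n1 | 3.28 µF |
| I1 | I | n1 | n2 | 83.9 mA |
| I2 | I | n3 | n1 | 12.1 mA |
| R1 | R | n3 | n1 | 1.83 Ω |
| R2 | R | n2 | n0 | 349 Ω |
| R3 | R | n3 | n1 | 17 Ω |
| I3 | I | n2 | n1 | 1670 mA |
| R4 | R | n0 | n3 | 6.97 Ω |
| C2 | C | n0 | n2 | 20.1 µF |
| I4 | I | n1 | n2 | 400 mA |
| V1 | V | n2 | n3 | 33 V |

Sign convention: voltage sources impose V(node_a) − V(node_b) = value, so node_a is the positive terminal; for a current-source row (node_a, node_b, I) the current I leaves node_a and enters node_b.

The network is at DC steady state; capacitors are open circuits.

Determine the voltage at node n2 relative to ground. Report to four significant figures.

Apply KCL at each of the 3 non-ground nodes and solve the resulting linear system.
Node n1: branches {C1, I1, I2, R1, R3, I3, I4} → V_1 = 1.333
Node n2: branches {I1, R2, I3, C2, I4, V1} → V_2 = 32.35
Node n3: branches {I2, R1, R3, R4, V1} → V_3 = -0.6461
Source currents: i(V1)=-1.279

32.35 V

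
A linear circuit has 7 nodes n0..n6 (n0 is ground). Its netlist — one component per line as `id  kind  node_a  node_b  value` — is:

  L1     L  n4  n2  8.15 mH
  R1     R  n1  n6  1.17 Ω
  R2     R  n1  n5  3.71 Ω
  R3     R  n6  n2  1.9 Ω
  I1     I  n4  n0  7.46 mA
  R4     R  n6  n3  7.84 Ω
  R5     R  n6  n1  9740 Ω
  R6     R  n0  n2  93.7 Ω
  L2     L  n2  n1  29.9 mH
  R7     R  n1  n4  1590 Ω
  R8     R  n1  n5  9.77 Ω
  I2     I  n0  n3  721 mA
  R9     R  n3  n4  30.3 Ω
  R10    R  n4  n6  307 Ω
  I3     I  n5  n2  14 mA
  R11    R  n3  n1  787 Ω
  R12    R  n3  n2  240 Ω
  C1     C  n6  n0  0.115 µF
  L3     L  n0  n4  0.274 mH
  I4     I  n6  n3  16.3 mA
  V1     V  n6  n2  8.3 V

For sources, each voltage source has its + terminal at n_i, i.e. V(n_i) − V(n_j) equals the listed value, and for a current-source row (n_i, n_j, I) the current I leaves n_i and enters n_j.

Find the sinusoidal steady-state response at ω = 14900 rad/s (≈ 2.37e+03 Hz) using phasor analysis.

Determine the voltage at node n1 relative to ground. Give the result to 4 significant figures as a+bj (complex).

16.56+2.846j V

Apply KCL at each of the 6 non-ground nodes and solve the resulting linear system.
Node n1: branches {R1, R2, R5, L2, R7, R8, R11} → V_1 = 16.56+2.846j
Node n2: branches {L1, R3, R6, L2, I3, R12, V1} → V_2 = 8.283+2.825j
Node n3: branches {R4, I2, R9, R11, R12, I4} → V_3 = 17.57+2.775j
Node n4: branches {L1, I1, R7, R9, R10, L3} → V_4 = 0.2391+2.572j
Node n5: branches {R2, R8, I3} → V_5 = 16.52+2.846j
Node n6: branches {R1, R3, R4, R5, R10, C1, I4, V1} → V_6 = 16.58+2.825j
Source currents: i(V1)=-4.331-0.01732j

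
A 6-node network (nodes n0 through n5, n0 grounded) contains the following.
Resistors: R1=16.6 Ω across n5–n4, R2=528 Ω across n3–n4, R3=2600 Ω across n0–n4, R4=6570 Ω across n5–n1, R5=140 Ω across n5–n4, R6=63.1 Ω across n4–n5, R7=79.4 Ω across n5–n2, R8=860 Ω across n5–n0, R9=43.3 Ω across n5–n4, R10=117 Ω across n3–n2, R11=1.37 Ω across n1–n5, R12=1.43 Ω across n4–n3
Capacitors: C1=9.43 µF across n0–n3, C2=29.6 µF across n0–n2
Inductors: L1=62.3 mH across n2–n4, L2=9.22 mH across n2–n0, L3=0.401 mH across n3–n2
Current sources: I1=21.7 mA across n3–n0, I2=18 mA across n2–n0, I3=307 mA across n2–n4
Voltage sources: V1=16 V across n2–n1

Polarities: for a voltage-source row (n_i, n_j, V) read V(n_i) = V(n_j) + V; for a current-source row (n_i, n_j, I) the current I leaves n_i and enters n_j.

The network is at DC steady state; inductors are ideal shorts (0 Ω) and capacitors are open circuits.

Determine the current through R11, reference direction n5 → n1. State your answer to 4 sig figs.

Element admittances at DC:
  Y(R1) = 0.06024 S between n5,n4
  Y(C1) = 0.000 S between n0,n3
  L1: short n2↔n4 (DC inductor)
  Y(R2) = 0.001894 S between n3,n4
  Y(C2) = 0.000 S between n0,n2
  L2: short n2↔n0 (DC inductor)
  Y(R3) = 0.0003846 S between n0,n4
  Y(R4) = 0.0001522 S between n5,n1
  Y(R5) = 0.007143 S between n5,n4
  Y(R6) = 0.01585 S between n4,n5
  Y(R7) = 0.01259 S between n5,n2
  Y(R8) = 0.001163 S between n5,n0
  I1: injects 0.0217 A into n0 (from n3)
  Y(R9) = 0.02309 S between n5,n4
  L3: short n3↔n2 (DC inductor)
  I2: injects 0.018 A into n0 (from n2)
  Y(R10) = 0.008547 S between n3,n2
  I3: injects 0.307 A into n4 (from n2)
  Y(R11) = 0.7299 S between n1,n5
  Y(R12) = 0.6993 S between n4,n3
  V1: constraint V(n2)−V(n1) = 16
Assemble and solve the 9×9 MNA system:
  V(n1)=-16.00  V(n2)=0.000  V(n3)=0.000  V(n4)=0.000  V(n5)=-13.74
  i(L1)=1.154  i(L2)=-0.02372  i(L3)=-0.02170  i(V1)=-1.650

1.650 A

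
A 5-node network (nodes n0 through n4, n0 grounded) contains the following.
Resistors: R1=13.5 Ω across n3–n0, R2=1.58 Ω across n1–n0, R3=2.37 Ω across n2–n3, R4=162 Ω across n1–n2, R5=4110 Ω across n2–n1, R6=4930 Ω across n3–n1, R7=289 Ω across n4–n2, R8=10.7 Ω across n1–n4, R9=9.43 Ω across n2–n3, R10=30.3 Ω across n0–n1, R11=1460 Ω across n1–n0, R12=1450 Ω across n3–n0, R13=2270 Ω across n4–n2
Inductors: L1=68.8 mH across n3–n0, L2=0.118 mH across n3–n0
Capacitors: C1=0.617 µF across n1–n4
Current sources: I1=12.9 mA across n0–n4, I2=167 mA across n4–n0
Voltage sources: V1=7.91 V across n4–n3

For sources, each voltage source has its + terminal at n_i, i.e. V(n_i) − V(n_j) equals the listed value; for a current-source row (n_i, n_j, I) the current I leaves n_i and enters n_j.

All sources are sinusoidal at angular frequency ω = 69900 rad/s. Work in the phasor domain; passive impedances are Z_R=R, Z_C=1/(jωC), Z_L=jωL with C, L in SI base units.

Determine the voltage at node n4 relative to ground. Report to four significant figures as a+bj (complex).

4.745-3.309j V

MNA unknowns: 4 node voltages V₁..V_4 plus 1 source current (V1)
R1: Y=0.07407+0.000j on G[3,0]
R2: Y=0.6329+0.000j on G[1,0]
L1: Y=0.000-0.0002079j on G[3,0]
C1: Y=0.000+0.04313j on G[1,4]
R3: Y=0.4219+0.000j on G[2,3]
R4: Y=0.006173+0.000j on G[1,2]
R5: Y=0.0002433+0.000j on G[2,1]
R6: Y=0.0002028+0.000j on G[3,1]
R7: Y=0.003460+0.000j on G[4,2]
R8: Y=0.09346+0.000j on G[1,4]
L2: Y=0.000-0.1212j on G[3,0]
R9: Y=0.1060+0.000j on G[2,3]
R10: Y=0.03300+0.000j on G[0,1]
R11: Y=0.0006849+0.000j on G[1,0]
I1: z[0]−=0.0129, z[4]+=0.0129
I2: z[4]−=0.167, z[0]+=0.167
R12: Y=0.0006897+0.000j on G[3,0]
R13: Y=0.0004405+0.000j on G[4,2]
V1: row V4−V3=7.91, i_V1 at 4,3
solve → V1=0.7266-0.2055j, V2=-3.061-3.272j, V3=-3.165-3.309j, V4=4.745-3.309j
aux → i_V1=-0.6940+0.1168j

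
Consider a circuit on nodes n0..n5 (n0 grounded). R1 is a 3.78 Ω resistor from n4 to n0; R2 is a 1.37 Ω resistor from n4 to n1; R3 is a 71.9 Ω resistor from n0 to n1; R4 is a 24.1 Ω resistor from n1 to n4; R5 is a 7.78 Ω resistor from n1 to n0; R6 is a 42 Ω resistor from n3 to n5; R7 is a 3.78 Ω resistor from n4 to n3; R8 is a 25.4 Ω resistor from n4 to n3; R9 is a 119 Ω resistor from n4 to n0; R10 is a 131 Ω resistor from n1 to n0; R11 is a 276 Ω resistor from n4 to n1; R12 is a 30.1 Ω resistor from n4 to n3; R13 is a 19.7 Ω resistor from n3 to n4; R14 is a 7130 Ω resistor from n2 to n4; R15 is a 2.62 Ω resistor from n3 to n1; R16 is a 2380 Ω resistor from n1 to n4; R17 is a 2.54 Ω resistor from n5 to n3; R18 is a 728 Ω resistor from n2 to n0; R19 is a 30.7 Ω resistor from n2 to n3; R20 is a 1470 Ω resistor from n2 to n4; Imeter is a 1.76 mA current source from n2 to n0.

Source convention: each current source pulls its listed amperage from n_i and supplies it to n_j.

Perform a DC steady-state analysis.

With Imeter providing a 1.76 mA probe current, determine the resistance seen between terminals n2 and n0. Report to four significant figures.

R_eq = 32.08 Ω

Apply KCL at each of the 5 non-ground nodes and solve the resulting linear system.
Node n1: branches {R2, R3, R4, R5, R10, R11, R15, R16} → V_1 = -0.004108
Node n2: branches {R14, R18, R19, R20, Imeter} → V_2 = -0.05646
Node n3: branches {R6, R7, R8, R12, R13, R15, R17, R19} → V_3 = -0.006136
Node n4: branches {R1, R2, R4, R7, R8, R9, R11, R12, R13, R14, R16, R20} → V_4 = -0.003905
Node n5: branches {R6, R17} → V_5 = -0.006136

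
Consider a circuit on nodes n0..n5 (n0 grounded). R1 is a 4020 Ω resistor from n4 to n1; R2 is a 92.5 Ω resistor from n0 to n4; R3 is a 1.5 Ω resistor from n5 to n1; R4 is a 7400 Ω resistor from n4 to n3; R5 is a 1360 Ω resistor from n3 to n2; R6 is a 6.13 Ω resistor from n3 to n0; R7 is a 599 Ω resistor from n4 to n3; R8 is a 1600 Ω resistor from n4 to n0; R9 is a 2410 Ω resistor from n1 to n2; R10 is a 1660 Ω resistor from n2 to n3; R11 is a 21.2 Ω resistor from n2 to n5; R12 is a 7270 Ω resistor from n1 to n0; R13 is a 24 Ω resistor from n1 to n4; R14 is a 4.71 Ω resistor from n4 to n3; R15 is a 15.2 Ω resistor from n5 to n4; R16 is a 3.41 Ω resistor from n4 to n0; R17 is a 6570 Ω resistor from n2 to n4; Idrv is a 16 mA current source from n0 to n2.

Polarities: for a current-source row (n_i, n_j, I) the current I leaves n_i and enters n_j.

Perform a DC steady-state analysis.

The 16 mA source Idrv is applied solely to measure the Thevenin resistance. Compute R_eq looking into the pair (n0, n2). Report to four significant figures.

R_eq = 31.60 Ω

MNA unknowns: 5 node voltages V₁..V_5
R1: Y=0.0002488 on G[4,1]
R2: Y=0.01081 on G[0,4]
R3: Y=0.6667 on G[5,1]
R4: Y=0.0001351 on G[4,3]
R5: Y=0.0007353 on G[3,2]
R6: Y=0.1631 on G[3,0]
R7: Y=0.001669 on G[4,3]
R8: Y=0.0006250 on G[4,0]
R9: Y=0.0004149 on G[1,2]
R10: Y=0.0006024 on G[2,3]
R11: Y=0.04717 on G[2,5]
R12: Y=0.0001376 on G[1,0]
R13: Y=0.04167 on G[1,4]
R14: Y=0.2123 on G[4,3]
R15: Y=0.06579 on G[5,4]
R16: Y=0.2933 on G[4,0]
R17: Y=0.0001522 on G[2,4]
Idrv: z[0]−=0.016, z[2]+=0.016
solve → V1=0.1761, V2=0.5056, V3=0.02413, V4=0.03951, V5=0.1845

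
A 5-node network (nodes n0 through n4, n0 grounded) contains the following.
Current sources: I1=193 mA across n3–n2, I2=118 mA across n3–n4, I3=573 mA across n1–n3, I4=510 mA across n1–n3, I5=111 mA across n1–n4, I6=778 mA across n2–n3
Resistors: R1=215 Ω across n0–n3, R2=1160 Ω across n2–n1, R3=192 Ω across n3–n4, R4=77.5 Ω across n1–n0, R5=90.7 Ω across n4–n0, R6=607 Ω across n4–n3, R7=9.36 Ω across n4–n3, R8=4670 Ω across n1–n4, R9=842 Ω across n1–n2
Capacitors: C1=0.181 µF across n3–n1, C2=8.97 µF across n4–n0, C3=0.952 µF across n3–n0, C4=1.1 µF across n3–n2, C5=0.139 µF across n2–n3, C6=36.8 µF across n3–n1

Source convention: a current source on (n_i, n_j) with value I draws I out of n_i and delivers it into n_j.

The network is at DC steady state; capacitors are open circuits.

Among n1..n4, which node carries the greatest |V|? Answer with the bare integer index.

2

Element admittances at DC:
  I1: injects 0.193 A into n2 (from n3)
  I2: injects 0.118 A into n4 (from n3)
  Y(R1) = 0.004651 S between n0,n3
  Y(R2) = 0.0008621 S between n2,n1
  Y(R3) = 0.005208 S between n3,n4
  Y(R4) = 0.01290 S between n1,n0
  Y(R5) = 0.01103 S between n4,n0
  I3: injects 0.573 A into n3 (from n1)
  I4: injects 0.51 A into n3 (from n1)
  I5: injects 0.111 A into n4 (from n1)
  Y(R6) = 0.001647 S between n4,n3
  Y(C1) = 0.000 S between n3,n1
  Y(C2) = 0.000 S between n4,n0
  Y(C3) = 0.000 S between n3,n0
  Y(C4) = 0.000 S between n3,n2
  Y(C5) = 0.000 S between n2,n3
  Y(R7) = 0.1068 S between n4,n3
  Y(R8) = 0.0002141 S between n1,n4
  Y(R9) = 0.001188 S between n1,n2
  Y(C6) = 0.000 S between n3,n1
  I6: injects 0.778 A into n3 (from n2)
Assemble and solve the 4×4 MNA system:
  V(n1)=-133.9  V(n2)=-419.3  V(n3)=116.4  V(n4)=107.6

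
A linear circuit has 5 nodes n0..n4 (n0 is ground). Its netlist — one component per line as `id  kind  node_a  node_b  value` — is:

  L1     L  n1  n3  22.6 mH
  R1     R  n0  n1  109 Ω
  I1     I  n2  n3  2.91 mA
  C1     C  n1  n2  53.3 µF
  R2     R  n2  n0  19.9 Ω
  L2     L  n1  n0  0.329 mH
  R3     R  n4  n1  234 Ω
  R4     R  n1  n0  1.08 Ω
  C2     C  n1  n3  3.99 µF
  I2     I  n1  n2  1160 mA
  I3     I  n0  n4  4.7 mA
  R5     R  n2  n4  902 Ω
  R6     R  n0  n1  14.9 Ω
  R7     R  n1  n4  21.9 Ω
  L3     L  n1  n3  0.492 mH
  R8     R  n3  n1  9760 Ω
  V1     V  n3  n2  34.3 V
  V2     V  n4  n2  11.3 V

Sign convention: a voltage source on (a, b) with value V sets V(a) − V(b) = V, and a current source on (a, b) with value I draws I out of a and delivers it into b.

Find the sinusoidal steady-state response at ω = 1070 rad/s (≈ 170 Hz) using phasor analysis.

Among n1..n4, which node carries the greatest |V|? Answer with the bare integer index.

MNA unknowns: 4 node voltages V₁..V_4 plus 2 source currents (V1, V2)
L1: Y=0.000-0.04135j on G[1,3]
R1: Y=0.009174+0.000j on G[0,1]
I1: z[2]−=0.00291, z[3]+=0.00291
C1: Y=0.000+0.05703j on G[1,2]
R2: Y=0.05025+0.000j on G[2,0]
L2: Y=0.000-2.841j on G[1,0]
R3: Y=0.004274+0.000j on G[4,1]
R4: Y=0.9259+0.000j on G[1,0]
C2: Y=0.000+0.004269j on G[1,3]
I2: z[1]−=1.16, z[2]+=1.16
I3: z[0]−=0.0047, z[4]+=0.0047
R5: Y=0.001109+0.000j on G[2,4]
R6: Y=0.06711+0.000j on G[0,1]
R7: Y=0.04566+0.000j on G[1,4]
L3: Y=0.000-1.900j on G[1,3]
R8: Y=0.0001025+0.000j on G[3,1]
V1: row V3−V2=34.3, i_V1 at 3,2
V2: row V4−V2=11.3, i_V2 at 4,2
solve → V1=0.2375+0.5365j, V2=-34.97+2.726j, V3=-0.6720+2.726j, V4=-23.67+2.726j
aux → i_V1=-4.238-1.762j, i_V2=1.186-0.1094j

2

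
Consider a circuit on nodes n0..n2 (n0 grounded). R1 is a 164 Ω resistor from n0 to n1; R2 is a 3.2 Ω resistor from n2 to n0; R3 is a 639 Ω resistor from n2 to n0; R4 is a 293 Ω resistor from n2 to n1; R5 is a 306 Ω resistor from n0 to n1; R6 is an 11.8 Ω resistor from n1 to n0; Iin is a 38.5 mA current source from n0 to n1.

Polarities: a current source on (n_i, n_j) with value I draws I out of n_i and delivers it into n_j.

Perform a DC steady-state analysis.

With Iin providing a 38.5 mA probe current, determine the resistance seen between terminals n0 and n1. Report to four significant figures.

R_eq = 10.26 Ω

MNA unknowns: 2 node voltages V₁..V_2
R1: Y=0.006098 on G[0,1]
R2: Y=0.3125 on G[2,0]
R3: Y=0.001565 on G[2,0]
R4: Y=0.003413 on G[2,1]
R5: Y=0.003268 on G[0,1]
R6: Y=0.08475 on G[1,0]
Iin: z[0]−=0.0385, z[1]+=0.0385
solve → V1=0.3949, V2=0.004246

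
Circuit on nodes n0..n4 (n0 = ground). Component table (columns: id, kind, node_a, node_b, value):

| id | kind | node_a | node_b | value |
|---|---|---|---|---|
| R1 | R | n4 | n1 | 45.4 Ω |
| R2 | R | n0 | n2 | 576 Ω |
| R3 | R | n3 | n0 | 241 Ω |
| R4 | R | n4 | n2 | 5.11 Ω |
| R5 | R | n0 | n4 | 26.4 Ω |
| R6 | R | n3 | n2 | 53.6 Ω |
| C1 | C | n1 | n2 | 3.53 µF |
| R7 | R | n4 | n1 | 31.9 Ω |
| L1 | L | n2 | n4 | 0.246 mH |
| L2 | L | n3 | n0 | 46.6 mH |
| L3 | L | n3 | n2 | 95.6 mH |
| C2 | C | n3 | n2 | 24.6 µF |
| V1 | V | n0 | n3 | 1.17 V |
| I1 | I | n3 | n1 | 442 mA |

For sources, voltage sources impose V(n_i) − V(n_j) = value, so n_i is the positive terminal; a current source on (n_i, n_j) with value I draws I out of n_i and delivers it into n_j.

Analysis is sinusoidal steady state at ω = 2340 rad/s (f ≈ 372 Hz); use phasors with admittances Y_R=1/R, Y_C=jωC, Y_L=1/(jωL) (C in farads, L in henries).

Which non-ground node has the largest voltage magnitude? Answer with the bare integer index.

1

Element admittances at ω=2340 rad/s:
  Y(R1) = 0.02203+0.000j S between n4,n1
  Y(R2) = 0.001736+0.000j S between n0,n2
  Y(R3) = 0.004149+0.000j S between n3,n0
  Y(R4) = 0.1957+0.000j S between n4,n2
  Y(R5) = 0.03788+0.000j S between n0,n4
  Y(R6) = 0.01866+0.000j S between n3,n2
  Y(C1) = 0.000+0.008260j S between n1,n2
  Y(R7) = 0.03135+0.000j S between n4,n1
  Y(L1) = 0.000-1.737j S between n2,n4
  Y(L2) = 0.000-0.009171j S between n3,n0
  Y(L3) = 0.000-0.004470j S between n3,n2
  Y(C2) = 0.000+0.05756j S between n3,n2
  V1: constraint V(n0)−V(n3) = 1.17
  I1: injects 0.442 A into n1 (from n3)
Assemble and solve the 5×5 MNA system:
  V(n1)=11.45-5.317j  V(n2)=3.361-4.246j  V(n3)=-1.170+0.000j  V(n4)=3.332-4.066j
  i(V1)=0.1272-0.1506j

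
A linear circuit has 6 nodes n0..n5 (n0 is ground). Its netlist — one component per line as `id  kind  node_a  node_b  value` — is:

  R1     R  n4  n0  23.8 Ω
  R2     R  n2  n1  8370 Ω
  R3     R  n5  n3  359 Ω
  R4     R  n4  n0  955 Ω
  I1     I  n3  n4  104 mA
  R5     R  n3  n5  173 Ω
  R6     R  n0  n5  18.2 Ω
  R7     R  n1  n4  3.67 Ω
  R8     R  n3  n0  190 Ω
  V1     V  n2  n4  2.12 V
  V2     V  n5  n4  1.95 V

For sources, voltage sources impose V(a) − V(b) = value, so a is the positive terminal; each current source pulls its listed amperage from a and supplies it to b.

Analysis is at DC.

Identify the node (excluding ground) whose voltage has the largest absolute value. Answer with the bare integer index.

Apply KCL at each of the 5 non-ground nodes and solve the resulting linear system.
Node n1: branches {R2, R7} → V_1 = -0.7290
Node n2: branches {R2, V1} → V_2 = 1.390
Node n3: branches {R3, I1, R5, R8} → V_3 = -6.765
Node n4: branches {R1, R4, I1, R7, V1, V2} → V_4 = -0.7299
Node n5: branches {R3, R5, R6, V2} → V_5 = 1.220
Source currents: i(V1)=-0.0002532, i(V2)=-0.1354

3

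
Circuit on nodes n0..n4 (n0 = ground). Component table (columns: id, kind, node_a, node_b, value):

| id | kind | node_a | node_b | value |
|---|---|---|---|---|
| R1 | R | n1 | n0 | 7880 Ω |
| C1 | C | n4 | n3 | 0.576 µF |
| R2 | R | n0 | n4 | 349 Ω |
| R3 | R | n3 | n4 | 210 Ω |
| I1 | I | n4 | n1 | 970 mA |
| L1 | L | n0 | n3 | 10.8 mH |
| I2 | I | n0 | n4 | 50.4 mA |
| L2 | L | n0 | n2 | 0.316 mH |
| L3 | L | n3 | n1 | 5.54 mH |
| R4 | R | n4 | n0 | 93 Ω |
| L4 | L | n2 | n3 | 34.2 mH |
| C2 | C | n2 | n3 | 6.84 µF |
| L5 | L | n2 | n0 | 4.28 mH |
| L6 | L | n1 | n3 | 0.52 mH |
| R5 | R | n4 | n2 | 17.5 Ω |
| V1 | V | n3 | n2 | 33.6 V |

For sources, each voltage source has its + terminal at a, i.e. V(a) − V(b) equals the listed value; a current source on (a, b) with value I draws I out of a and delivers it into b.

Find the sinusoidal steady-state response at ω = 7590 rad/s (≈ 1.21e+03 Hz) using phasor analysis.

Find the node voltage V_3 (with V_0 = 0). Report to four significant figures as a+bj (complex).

Element admittances at ω=7590 rad/s:
  Y(R1) = 0.0001269+0.000j S between n1,n0
  Y(C1) = 0.000+0.004372j S between n4,n3
  Y(R2) = 0.002865+0.000j S between n0,n4
  Y(R3) = 0.004762+0.000j S between n3,n4
  I1: injects 0.97 A into n1 (from n4)
  Y(L1) = 0.000-0.01220j S between n0,n3
  I2: injects 0.0504 A into n4 (from n0)
  Y(L2) = 0.000-0.4169j S between n0,n2
  Y(L3) = 0.000-0.02378j S between n3,n1
  Y(R4) = 0.01075+0.000j S between n4,n0
  Y(L4) = 0.000-0.003852j S between n2,n3
  Y(C2) = 0.000+0.05192j S between n2,n3
  Y(L5) = 0.000-0.03078j S between n2,n0
  Y(L6) = 0.000-0.2534j S between n1,n3
  Y(R5) = 0.05714+0.000j S between n4,n2
  V1: constraint V(n3)−V(n2) = 33.6
Assemble and solve the 5×5 MNA system:
  V(n1)=32.80+3.899j  V(n2)=-0.8058+0.4137j  V(n3)=32.79+0.4137j  V(n4)=-10.58+2.850j
  i(V1)=0.7436-1.393j

32.79+0.4137j V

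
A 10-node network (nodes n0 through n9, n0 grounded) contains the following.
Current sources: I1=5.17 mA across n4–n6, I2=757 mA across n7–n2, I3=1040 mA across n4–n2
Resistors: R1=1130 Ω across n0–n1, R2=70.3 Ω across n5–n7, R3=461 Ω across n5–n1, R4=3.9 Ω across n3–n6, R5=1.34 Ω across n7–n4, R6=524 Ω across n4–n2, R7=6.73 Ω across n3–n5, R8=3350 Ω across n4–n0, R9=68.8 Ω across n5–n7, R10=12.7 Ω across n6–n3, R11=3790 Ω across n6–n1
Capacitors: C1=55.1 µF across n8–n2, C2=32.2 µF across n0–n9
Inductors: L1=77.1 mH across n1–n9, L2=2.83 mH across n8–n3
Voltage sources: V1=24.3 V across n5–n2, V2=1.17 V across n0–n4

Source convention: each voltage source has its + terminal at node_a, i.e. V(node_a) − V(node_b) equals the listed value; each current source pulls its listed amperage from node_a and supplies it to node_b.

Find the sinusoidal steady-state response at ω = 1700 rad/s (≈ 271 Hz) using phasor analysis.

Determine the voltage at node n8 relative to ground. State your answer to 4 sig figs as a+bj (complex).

MNA unknowns: 9 node voltages V₁..V_9 plus 2 source currents (V1, V2)
I1: z[4]−=0.00517, z[6]+=0.00517
R1: Y=0.0008850+0.000j on G[0,1]
C1: Y=0.000+0.09367j on G[8,2]
R2: Y=0.01422+0.000j on G[5,7]
R3: Y=0.002169+0.000j on G[5,1]
R4: Y=0.2564+0.000j on G[3,6]
L1: Y=0.000-0.007630j on G[1,9]
R5: Y=0.7463+0.000j on G[7,4]
I2: z[7]−=0.757, z[2]+=0.757
L2: Y=0.000-0.2079j on G[8,3]
R6: Y=0.001908+0.000j on G[4,2]
R7: Y=0.1486+0.000j on G[3,5]
R8: Y=0.0002985+0.000j on G[4,0]
I3: z[4]−=1.04, z[2]+=1.04
R9: Y=0.01453+0.000j on G[5,7]
R10: Y=0.07874+0.000j on G[6,3]
R11: Y=0.0002639+0.000j on G[6,1]
C2: Y=0.000+0.05474j on G[0,9]
V1: row V5−V2=24.3, i_V1 at 5,2
V2: row V0−V4=1.17, i_V2 at 0,4
solve → V1=4.981+13.16j, V2=31.94+1.098j, V3=42.44-10.90j, V4=-1.170+0.000j, V5=56.24+1.098j, V6=42.42-10.88j, V7=-0.01638+0.04075j, V8=51.05-20.75j, V9=-0.8066-2.131j
aux → i_V1=-3.780-1.788j, i_V2=0.1207-0.03251j

51.05-20.75j V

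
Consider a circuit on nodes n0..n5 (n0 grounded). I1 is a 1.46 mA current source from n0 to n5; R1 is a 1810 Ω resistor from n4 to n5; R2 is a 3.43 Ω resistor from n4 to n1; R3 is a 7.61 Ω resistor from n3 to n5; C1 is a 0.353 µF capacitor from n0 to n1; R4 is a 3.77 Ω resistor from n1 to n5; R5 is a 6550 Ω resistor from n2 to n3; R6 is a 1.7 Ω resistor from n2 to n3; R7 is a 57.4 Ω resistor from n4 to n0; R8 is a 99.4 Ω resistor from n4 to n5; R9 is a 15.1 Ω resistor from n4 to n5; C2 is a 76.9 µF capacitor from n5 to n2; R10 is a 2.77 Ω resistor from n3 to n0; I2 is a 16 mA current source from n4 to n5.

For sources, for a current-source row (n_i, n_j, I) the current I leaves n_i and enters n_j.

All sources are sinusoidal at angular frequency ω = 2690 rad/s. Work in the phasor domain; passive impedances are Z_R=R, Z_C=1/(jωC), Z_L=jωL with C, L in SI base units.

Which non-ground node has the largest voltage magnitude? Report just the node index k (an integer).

Element admittances at ω=2690 rad/s:
  I1: injects 0.00146 A into n5 (from n0)
  Y(R1) = 0.0005525+0.000j S between n4,n5
  Y(R2) = 0.2915+0.000j S between n4,n1
  Y(R3) = 0.1314+0.000j S between n3,n5
  Y(C1) = 0.000+0.0009496j S between n0,n1
  Y(R4) = 0.2653+0.000j S between n1,n5
  Y(R5) = 0.0001527+0.000j S between n2,n3
  Y(R6) = 0.5882+0.000j S between n2,n3
  Y(R7) = 0.01742+0.000j S between n4,n0
  Y(R8) = 0.01006+0.000j S between n4,n5
  Y(R9) = 0.06623+0.000j S between n4,n5
  Y(C2) = 0.000+0.2069j S between n5,n2
  Y(R10) = 0.3610+0.000j S between n3,n0
  I2: injects 0.016 A into n5 (from n4)
Assemble and solve the 5×5 MNA system:
  V(n1)=-0.02287-0.005296j  V(n2)=0.009333+0.001810j  V(n3)=0.006735+0.0003069j  V(n4)=-0.05605-0.005113j  V(n5)=0.01361-0.005579j

4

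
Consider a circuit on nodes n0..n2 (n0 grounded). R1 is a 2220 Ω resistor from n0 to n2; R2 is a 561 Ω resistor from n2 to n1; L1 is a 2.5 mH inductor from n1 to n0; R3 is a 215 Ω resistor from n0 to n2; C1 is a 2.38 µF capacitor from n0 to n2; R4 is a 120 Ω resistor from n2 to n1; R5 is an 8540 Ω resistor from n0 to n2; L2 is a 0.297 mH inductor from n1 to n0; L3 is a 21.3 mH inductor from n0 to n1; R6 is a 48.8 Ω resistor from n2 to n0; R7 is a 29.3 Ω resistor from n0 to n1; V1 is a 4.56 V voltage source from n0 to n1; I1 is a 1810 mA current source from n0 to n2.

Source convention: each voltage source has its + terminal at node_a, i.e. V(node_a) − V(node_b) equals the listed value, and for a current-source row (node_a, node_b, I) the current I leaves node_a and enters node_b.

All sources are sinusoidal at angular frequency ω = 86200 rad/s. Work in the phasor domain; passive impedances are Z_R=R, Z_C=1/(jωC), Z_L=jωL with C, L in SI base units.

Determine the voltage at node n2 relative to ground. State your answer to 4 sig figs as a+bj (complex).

Element admittances at ω=86200 rad/s:
  Y(R1) = 0.0004505+0.000j S between n0,n2
  Y(R2) = 0.001783+0.000j S between n2,n1
  Y(L1) = 0.000-0.004640j S between n1,n0
  Y(R3) = 0.004651+0.000j S between n0,n2
  Y(C1) = 0.000+0.2052j S between n0,n2
  Y(R4) = 0.008333+0.000j S between n2,n1
  Y(R5) = 0.0001171+0.000j S between n0,n2
  Y(L2) = 0.000-0.03906j S between n1,n0
  Y(L3) = 0.000-0.0005446j S between n0,n1
  Y(R6) = 0.02049+0.000j S between n2,n0
  Y(R7) = 0.03413+0.000j S between n0,n1
  V1: constraint V(n0)−V(n1) = 4.56
  I1: injects 1.81 A into n2 (from n0)
Assemble and solve the 3×3 MNA system:
  V(n1)=-4.560+0.000j  V(n2)=1.457-8.343j
  i(V1)=-0.2165+0.2862j

1.457-8.343j V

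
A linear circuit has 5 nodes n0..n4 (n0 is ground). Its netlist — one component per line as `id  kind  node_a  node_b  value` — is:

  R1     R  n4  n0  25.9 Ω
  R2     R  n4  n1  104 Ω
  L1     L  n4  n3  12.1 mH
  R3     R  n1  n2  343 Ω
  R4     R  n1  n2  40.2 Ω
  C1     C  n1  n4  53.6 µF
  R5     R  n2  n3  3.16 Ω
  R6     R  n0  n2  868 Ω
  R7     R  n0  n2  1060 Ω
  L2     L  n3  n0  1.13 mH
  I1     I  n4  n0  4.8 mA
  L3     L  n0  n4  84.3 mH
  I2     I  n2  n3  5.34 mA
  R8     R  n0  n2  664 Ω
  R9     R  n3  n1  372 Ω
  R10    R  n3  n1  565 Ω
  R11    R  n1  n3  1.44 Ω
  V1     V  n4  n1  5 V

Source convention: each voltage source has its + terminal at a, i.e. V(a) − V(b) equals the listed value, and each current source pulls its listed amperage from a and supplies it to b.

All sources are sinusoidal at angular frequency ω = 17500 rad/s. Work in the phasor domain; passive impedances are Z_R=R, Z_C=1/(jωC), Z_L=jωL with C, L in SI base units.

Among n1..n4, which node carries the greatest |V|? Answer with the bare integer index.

Element admittances at ω=17500 rad/s:
  Y(R1) = 0.03861+0.000j S between n4,n0
  Y(R2) = 0.009615+0.000j S between n4,n1
  Y(L1) = 0.000-0.004723j S between n4,n3
  Y(R3) = 0.002915+0.000j S between n1,n2
  Y(R4) = 0.02488+0.000j S between n1,n2
  Y(C1) = 0.000+0.9380j S between n1,n4
  Y(R5) = 0.3165+0.000j S between n2,n3
  Y(R6) = 0.001152+0.000j S between n0,n2
  Y(R7) = 0.0009434+0.000j S between n0,n2
  Y(L2) = 0.000-0.05057j S between n3,n0
  I1: injects 0.0048 A into n0 (from n4)
  Y(L3) = 0.000-0.0006779j S between n0,n4
  I2: injects 0.00534 A into n3 (from n2)
  Y(R8) = 0.001506+0.000j S between n0,n2
  Y(R9) = 0.002688+0.000j S between n3,n1
  Y(R10) = 0.001770+0.000j S between n3,n1
  Y(R11) = 0.6944+0.000j S between n1,n3
  V1: constraint V(n4)−V(n1) = 5
Assemble and solve the 5×5 MNA system:
  V(n1)=-1.971-2.103j  V(n2)=-1.814-2.215j  V(n3)=-1.804-2.250j  V(n4)=3.029-2.103j
  i(V1)=-0.1691-4.584j

4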